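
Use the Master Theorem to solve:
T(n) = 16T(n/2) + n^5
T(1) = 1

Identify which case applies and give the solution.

a=16, b=2, f(n)=n^5. log_2(16) = 4. Since c=5 > 4 and the regularity condition holds (16(n/2)^5 = (16/2^5)n^5 with 16/2^5 < 1), Case 3 applies: T(n) = Θ(f(n)) = O(n^5).

Answer: O(n^5) - Case 3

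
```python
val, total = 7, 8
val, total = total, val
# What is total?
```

Trace:
`val, total = 7, 8` → val = 7; total = 8
`val, total = total, val` → val = 8; total = 7
So total = 7

Answer: 7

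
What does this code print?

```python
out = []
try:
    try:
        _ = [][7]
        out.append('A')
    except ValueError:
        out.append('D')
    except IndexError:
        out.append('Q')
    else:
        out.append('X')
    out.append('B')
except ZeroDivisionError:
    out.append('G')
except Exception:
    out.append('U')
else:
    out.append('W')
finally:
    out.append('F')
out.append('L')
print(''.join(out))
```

Execution trace: 'Q' (inner except IndexError) → 'B' (try body, no exception) → 'W' (else) → 'F' (finally) → 'L' (after the try/except). Output: QBWFL

Answer: QBWFL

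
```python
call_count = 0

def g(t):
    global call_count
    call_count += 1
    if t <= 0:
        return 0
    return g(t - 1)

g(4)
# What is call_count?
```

Linear recursion stepping by 1: 5 calls from t=4 down to ≤0.

Answer: 5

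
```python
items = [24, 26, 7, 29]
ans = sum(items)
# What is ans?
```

Trace:
`items = [24, 26, 7, 29]` → items = [24, 26, 7, 29]
`ans = sum(items)` → ans = 86
So ans = 86

Answer: 86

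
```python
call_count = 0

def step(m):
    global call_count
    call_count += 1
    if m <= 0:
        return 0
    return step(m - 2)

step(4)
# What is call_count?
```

Linear recursion stepping by 2: 3 calls from m=4 down to ≤0.

Answer: 3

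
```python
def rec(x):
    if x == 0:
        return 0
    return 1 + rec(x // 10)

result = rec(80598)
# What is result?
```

Count of digits of 80598: 5

Answer: 5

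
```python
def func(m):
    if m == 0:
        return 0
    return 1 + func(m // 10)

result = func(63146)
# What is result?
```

Count of digits of 63146: 5

Answer: 5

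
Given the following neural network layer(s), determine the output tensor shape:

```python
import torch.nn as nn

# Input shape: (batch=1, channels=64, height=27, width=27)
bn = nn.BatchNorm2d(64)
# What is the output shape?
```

Input: (1, 64, 27, 27) -> Output: (1, 64, 27, 27)

Answer: (1, 64, 27, 27)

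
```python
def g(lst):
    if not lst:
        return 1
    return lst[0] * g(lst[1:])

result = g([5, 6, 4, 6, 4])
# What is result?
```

Product over [5, 6, 4, 6, 4] = 5 * 6 * 4 * 6 * 4 = 2880

Answer: 2880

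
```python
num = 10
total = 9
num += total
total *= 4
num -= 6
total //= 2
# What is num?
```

Trace:
`num = 10` → num = 10
`total = 9` → total = 9
`num += total` → num = 19
`total *= 4` → total = 36
`num -= 6` → num = 13
`total //= 2` → total = 18
So num = 13

Answer: 13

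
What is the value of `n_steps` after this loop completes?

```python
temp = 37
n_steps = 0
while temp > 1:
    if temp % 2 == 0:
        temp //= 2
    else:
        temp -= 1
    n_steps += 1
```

Steps to reduce 37 to 1
`n_steps` takes the values: 0 → 1 → 2 → 3 → 4 → 5 → 6 → 7

Answer: 7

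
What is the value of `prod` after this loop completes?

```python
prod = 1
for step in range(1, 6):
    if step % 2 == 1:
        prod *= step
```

Product of odd numbers 1 to 5
`prod` takes the values: 1 → 3 → 15

Answer: 15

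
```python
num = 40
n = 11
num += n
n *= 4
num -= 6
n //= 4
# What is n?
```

Trace:
`num = 40` → num = 40
`n = 11` → n = 11
`num += n` → num = 51
`n *= 4` → n = 44
`num -= 6` → num = 45
`n //= 4` → n = 11
So n = 11

Answer: 11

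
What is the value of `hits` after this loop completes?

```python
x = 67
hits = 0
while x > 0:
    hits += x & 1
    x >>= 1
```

Count set bits in 67 (binary: 0b1000011)
`hits` takes the values: 0 → 1 → 2 → 3

Answer: 3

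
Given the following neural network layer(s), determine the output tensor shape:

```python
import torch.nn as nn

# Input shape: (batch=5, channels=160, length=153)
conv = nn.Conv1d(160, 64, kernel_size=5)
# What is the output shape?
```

Input: (5, 160, 153) -> Output: (5, 64, 149)

Answer: (5, 64, 149)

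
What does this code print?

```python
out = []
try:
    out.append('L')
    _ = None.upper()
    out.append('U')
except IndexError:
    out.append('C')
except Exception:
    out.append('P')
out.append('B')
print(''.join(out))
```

Execution trace: 'L' (try body) → 'P' (except Exception) → 'B' (after the try/except). Output: LPB

Answer: LPB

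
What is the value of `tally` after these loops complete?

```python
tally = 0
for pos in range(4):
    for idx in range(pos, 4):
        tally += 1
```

Upper triangle: 4 + 3 + ... + 1
`tally` takes the values: 0 → 1 → 2 → 3 → 4 → 5 → 6 → 7 → 8 → 9 → 10

Answer: 10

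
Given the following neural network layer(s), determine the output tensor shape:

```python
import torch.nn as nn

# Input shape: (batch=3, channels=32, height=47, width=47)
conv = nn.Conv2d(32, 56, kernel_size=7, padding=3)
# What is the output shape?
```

Input: (3, 32, 47, 47) -> Output: (3, 56, 47, 47)

Answer: (3, 56, 47, 47)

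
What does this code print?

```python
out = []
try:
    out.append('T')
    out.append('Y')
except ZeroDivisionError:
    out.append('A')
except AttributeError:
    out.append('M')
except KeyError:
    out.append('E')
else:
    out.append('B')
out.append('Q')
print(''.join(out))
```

Execution trace: 'T' (try body) → 'Y' (try body, no exception) → 'B' (else) → 'Q' (after the try/except). Output: TYBQ

Answer: TYBQ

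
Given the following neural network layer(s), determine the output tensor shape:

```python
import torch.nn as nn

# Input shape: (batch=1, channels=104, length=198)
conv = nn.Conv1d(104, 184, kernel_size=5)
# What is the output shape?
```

Input: (1, 104, 198) -> Output: (1, 184, 194)

Answer: (1, 184, 194)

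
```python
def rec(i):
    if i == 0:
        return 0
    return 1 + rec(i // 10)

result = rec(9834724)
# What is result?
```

Count of digits of 9834724: 7

Answer: 7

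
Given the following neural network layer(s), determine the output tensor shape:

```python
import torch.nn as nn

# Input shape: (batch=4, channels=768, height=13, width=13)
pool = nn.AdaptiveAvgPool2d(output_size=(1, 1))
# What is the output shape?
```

Input: (4, 768, 13, 13) -> Output: (4, 768, 1, 1)

Answer: (4, 768, 1, 1)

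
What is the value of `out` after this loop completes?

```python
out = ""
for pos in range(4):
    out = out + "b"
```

Repeat 'b' 4 times
`out` takes the values: "" → "b" → "bb" → "bbb" → "bbbb"

Answer: "bbbb"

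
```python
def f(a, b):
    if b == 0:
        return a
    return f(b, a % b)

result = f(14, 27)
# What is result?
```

f(14, 27) -> f(27, 14) -> f(14, 13) -> f(13, 1) -> f(1, 0) -> 1

Answer: 1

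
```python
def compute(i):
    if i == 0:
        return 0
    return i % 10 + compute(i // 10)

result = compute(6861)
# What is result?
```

Sum of digits of 6861: 1 + 6 + 8 + 6 = 21

Answer: 21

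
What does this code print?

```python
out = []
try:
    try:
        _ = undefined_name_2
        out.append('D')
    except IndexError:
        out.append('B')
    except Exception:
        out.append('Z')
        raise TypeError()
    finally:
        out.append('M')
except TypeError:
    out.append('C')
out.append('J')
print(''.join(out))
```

Execution trace: 'Z' (except Exception) → 'M' (finally) → 'C' (outer except TypeError) → 'J' (after the try/except). Output: ZMCJ

Answer: ZMCJ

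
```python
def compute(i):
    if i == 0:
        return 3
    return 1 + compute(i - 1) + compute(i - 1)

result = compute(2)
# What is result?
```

compute(i) = 1 + 2·compute(i-1), compute(0)=3. Closed form: (3+1)·2^2 - 1 = 15.

Answer: 15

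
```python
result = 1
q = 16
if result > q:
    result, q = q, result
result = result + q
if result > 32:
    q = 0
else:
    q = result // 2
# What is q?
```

Trace:
`result = 1` → result = 1
`q = 16` → q = 16
`if result > q: ...` → result > q is False → no variable changes
`result = result + q` → result = 17
`if result > 32: ...` → result > 32 is False, take else branch → q = 8
So q = 8

Answer: 8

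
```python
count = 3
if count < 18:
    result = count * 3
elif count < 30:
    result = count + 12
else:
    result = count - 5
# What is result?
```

Trace:
`count = 3` → count = 3
`if count < 18: ...` → count < 18 is True → result = 9
So result = 9

Answer: 9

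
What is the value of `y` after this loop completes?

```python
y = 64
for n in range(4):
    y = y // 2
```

Halve 4 times: 64 // 2^4 = 4
`y` takes the values: 64 → 32 → 16 → 8 → 4

Answer: 4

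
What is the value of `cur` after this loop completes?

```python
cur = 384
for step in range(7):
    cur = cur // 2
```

Halve 7 times: 384 // 2^7 = 3
`cur` takes the values: 384 → 192 → 96 → 48 → 24 → 12 → 6 → 3

Answer: 3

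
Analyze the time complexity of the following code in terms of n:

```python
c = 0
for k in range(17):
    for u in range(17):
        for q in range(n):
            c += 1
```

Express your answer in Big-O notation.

Each loop level contributes: 1 × 1 × n. Multiplying the contributions gives O(n).

Answer: O(n)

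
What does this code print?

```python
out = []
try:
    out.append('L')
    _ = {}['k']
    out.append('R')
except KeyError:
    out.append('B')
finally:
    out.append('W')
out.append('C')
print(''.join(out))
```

Execution trace: 'L' (try body) → 'B' (except KeyError) → 'W' (finally) → 'C' (after the try/except). Output: LBWC

Answer: LBWC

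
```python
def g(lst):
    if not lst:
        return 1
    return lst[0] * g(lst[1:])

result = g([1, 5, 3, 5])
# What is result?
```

Product over [1, 5, 3, 5] = 1 * 5 * 3 * 5 = 75

Answer: 75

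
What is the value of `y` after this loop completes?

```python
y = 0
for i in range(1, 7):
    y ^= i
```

XOR of 1 to 6
`y` takes the values: 0 → 1 → 3 → 0 → 4 → 1 → 7

Answer: 7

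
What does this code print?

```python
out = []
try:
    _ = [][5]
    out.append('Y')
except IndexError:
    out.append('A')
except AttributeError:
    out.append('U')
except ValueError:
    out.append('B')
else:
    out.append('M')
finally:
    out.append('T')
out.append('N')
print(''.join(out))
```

Execution trace: 'A' (except IndexError) → 'T' (finally) → 'N' (after the try/except). Output: ATN

Answer: ATN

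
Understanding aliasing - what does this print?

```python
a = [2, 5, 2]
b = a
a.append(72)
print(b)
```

Key concept: basic list aliasing.
Step by step:
`a = [2, 5, 2]` → a = [2, 5, 2]
`b = a` → b = [2, 5, 2] (same object as a)
`a.append(72)` → a = [2, 5, 2, 72] (same object as b); b = [2, 5, 2, 72] (same object as a)
`print(b)` → prints [2, 5, 2, 72]

Answer: [2, 5, 2, 72]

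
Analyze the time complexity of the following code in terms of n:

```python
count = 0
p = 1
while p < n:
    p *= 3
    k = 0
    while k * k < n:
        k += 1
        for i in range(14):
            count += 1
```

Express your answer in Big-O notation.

Each loop level contributes: log n × √n × 1. Multiplying the contributions gives O(√n log n).

Answer: O(√n log n)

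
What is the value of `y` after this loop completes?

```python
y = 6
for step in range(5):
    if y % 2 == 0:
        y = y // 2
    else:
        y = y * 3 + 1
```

Collatz-style transformation from 6
`y` takes the values: 6 → 3 → 10 → 5 → 16 → 8

Answer: 8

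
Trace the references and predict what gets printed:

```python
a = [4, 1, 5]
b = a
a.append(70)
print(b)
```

Key concept: basic list aliasing.
Step by step:
`a = [4, 1, 5]` → a = [4, 1, 5]
`b = a` → b = [4, 1, 5] (same object as a)
`a.append(70)` → a = [4, 1, 5, 70] (same object as b); b = [4, 1, 5, 70] (same object as a)
`print(b)` → prints [4, 1, 5, 70]

Answer: [4, 1, 5, 70]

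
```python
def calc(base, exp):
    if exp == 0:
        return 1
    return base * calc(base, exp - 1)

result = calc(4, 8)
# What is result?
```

calc(4, 8) = 4 * 4 * 4 * 4 * 4 * 4 * 4 * 4 = 65536

Answer: 65536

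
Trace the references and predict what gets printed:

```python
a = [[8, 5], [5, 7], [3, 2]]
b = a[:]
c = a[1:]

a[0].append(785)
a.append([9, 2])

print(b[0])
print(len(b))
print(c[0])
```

Key concept: slice with nested mutation.
Step by step:
`a = [[8, 5], [5, 7], [3, 2]]` → a = [[8, 5], [5, 7], [3, 2]]
`b = a[:]` → b = [[8, 5], [5, 7], [3, 2]]
`c = a[1:]` → c = [[5, 7], [3, 2]]
`a[0].append(785)` → a = [[8, 5, 785], [5, 7], [3, 2]]; b = [[8, 5, 785], [5, 7], [3, 2]]
`a.append([9, 2])` → a = [[8, 5, 785], [5, 7], [3, 2], [9, 2]]
`print(b[0])` → prints [8, 5, 785]
`print(len(b))` → prints 3
`print(c[0])` → prints [5, 7]

Answer:
[8, 5, 785]
3
[5, 7]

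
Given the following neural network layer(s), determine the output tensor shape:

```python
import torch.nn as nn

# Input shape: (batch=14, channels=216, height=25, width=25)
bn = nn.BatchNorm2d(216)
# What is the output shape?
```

Input: (14, 216, 25, 25) -> Output: (14, 216, 25, 25)

Answer: (14, 216, 25, 25)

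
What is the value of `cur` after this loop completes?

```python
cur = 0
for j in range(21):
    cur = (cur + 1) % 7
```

Increment mod 7, 21 times = 0
`cur` takes the values: 0 → 1 → 2 → 3 → 4 → 5 → 6 → 0 → 1 → 2 → 3 → 4 → 5 → 6 → 0 → 1 → 2 → 3 → 4 → 5 → 6 → 0

Answer: 0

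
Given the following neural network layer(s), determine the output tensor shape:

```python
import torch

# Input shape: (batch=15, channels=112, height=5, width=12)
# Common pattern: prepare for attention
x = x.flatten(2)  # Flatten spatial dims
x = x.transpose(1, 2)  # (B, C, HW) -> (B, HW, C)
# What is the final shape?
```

Input: (15, 112, 5, 12) -> after flatten(2): (15, 112, 60) -> Output: (15, 60, 112)

Answer: (15, 60, 112)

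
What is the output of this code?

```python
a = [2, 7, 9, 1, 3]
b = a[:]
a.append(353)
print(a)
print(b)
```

Key concept: slice [:] creates copy.
Step by step:
`a = [2, 7, 9, 1, 3]` → a = [2, 7, 9, 1, 3]
`b = a[:]` → b = [2, 7, 9, 1, 3]
`a.append(353)` → a = [2, 7, 9, 1, 3, 353]
`print(a)` → prints [2, 7, 9, 1, 3, 353]
`print(b)` → prints [2, 7, 9, 1, 3]

Answer:
[2, 7, 9, 1, 3, 353]
[2, 7, 9, 1, 3]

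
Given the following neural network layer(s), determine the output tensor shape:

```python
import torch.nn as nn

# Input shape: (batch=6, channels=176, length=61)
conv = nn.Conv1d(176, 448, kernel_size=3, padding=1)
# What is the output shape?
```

Input: (6, 176, 61) -> Output: (6, 448, 61)

Answer: (6, 448, 61)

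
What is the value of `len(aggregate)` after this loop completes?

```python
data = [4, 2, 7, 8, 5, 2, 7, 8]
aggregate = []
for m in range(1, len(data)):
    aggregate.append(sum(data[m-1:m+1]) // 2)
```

Number of 2-element averages
`aggregate` takes the values: [] → [3] → [3, 4] → [3, 4, 7] → [3, 4, 7, 6] → [3, 4, 7, 6, 3] → [3, 4, 7, 6, 3, 4] → [3, 4, 7, 6, 3, 4, 7]
So `len(aggregate)` = 7

Answer: 7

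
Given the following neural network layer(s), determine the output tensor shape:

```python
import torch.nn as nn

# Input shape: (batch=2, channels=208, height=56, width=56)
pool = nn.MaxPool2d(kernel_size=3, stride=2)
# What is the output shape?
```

Input: (2, 208, 56, 56) -> Output: (2, 208, 27, 27)

Answer: (2, 208, 27, 27)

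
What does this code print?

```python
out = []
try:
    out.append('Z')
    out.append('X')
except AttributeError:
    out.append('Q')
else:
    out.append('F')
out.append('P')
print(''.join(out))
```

Execution trace: 'Z' (try body) → 'X' (try body, no exception) → 'F' (else) → 'P' (after the try/except). Output: ZXFP

Answer: ZXFP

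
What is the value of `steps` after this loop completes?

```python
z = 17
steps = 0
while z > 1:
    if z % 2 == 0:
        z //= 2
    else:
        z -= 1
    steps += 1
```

Steps to reduce 17 to 1
`steps` takes the values: 0 → 1 → 2 → 3 → 4 → 5

Answer: 5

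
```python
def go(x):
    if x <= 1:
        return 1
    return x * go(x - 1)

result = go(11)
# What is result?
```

go(11) = 11 * 10 * 9 * 8 * 7 * 6 * 5 * 4 * 3 * 2 * 1 = 39916800

Answer: 39916800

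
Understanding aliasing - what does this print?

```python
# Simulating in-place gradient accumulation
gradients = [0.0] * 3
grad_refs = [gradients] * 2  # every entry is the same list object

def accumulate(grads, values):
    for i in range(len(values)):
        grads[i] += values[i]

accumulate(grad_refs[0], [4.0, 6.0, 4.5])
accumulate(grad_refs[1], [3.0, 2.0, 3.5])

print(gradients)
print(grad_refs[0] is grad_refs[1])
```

Key concept: gradient accumulation aliasing.
Step by step:
`gradients = [0.0] * 3` → gradients = [0.0, 0.0, 0.0]
`grad_refs = [gradients] * 2` → grad_refs = [[0.0, 0.0, 0.0], [0.0, 0.0, 0.0]]
`accumulate(grad_refs[0], [4.0, 6.0, 4.5])` → gradients = [4.0, 6.0, 4.5]; grad_refs = [[4.0, 6.0, 4.5], [4.0, 6.0, 4.5]]
`accumulate(grad_refs[1], [3.0, 2.0, 3.5])` → gradients = [7.0, 8.0, 8.0]; grad_refs = [[7.0, 8.0, 8.0], [7.0, 8.0, 8.0]]
`print(gradients)` → prints [7.0, 8.0, 8.0]
`print(grad_refs[0] is grad_refs[1])` → prints True

Answer:
[7.0, 8.0, 8.0]
True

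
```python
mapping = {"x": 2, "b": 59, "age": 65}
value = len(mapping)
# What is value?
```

Trace:
`mapping = {"x": 2, "b": 59, "age": 65}` → mapping = {'x': 2, 'b': 59, 'age': 65}
`value = len(mapping)` → value = 3
So value = 3

Answer: 3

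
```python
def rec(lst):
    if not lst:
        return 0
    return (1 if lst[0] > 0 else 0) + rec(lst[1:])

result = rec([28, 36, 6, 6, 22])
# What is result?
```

Count of positive elements in [28, 36, 6, 6, 22] = 5

Answer: 5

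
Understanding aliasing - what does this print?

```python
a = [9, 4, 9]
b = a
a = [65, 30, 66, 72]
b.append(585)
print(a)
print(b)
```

Key concept: rebinding vs mutation: a is rebound to a new list, b still points at the original.
Step by step:
`a = [9, 4, 9]` → a = [9, 4, 9]
`b = a` → b = [9, 4, 9] (same object as a)
`a = [65, 30, 66, 72]` → a = [65, 30, 66, 72]
`b.append(585)` → b = [9, 4, 9, 585]
`print(a)` → prints [65, 30, 66, 72]
`print(b)` → prints [9, 4, 9, 585]

Answer:
[65, 30, 66, 72]
[9, 4, 9, 585]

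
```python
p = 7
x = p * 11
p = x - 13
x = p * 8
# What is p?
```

Trace:
`p = 7` → p = 7
`x = p * 11` → x = 77
`p = x - 13` → p = 64
`x = p * 8` → x = 512
So p = 64

Answer: 64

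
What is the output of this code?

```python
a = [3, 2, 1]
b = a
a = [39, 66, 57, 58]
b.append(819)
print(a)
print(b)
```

Key concept: rebinding vs mutation: a is rebound to a new list, b still points at the original.
Step by step:
`a = [3, 2, 1]` → a = [3, 2, 1]
`b = a` → b = [3, 2, 1] (same object as a)
`a = [39, 66, 57, 58]` → a = [39, 66, 57, 58]
`b.append(819)` → b = [3, 2, 1, 819]
`print(a)` → prints [39, 66, 57, 58]
`print(b)` → prints [3, 2, 1, 819]

Answer:
[39, 66, 57, 58]
[3, 2, 1, 819]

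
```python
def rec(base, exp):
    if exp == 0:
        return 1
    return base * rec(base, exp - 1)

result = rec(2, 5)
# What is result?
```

rec(2, 5) = 2 * 2 * 2 * 2 * 2 = 32

Answer: 32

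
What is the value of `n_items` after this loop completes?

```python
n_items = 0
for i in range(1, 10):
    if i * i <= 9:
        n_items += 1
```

Count numbers where i² ≤ 9
`n_items` takes the values: 0 → 1 → 2 → 3

Answer: 3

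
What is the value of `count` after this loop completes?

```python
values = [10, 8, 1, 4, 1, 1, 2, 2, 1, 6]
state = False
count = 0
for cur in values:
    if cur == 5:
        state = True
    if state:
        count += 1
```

Count elements after first 5 in [10, 8, 1, 4, 1, 1, 2, 2, 1, 6]
`count` takes the values: 0

Answer: 0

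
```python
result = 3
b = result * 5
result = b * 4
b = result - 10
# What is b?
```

Trace:
`result = 3` → result = 3
`b = result * 5` → b = 15
`result = b * 4` → result = 60
`b = result - 10` → b = 50
So b = 50

Answer: 50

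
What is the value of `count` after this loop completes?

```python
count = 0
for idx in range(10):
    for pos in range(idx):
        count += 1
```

Triangle number: 0+1+2+...+9
`count` takes the values: 0 → 1 → 2 → 3 → 4 → 5 → 6 → 7 → 8 → 9 → 10 → 11 → 12 → 13 → 14 → 15 → 16 → 17 → 18 → 19 → 20 → 21 → 22 → 23 → 24 → 25 → 26 → 27 → 28 → 29 → … → 41 → 42 → 43 → 44 → 45

Answer: 45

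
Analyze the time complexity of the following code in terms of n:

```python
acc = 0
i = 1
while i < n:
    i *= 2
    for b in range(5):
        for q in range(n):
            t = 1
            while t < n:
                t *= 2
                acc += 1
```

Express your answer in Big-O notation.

Each loop level contributes: log n × 1 × n × log n. Multiplying the contributions gives O(n log² n).

Answer: O(n log² n)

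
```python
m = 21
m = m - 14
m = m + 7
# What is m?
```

Trace:
`m = 21` → m = 21
`m = m - 14` → m = 7
`m = m + 7` → m = 14
So m = 14

Answer: 14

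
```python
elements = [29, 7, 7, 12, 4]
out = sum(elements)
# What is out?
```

Trace:
`elements = [29, 7, 7, 12, 4]` → elements = [29, 7, 7, 12, 4]
`out = sum(elements)` → out = 59
So out = 59

Answer: 59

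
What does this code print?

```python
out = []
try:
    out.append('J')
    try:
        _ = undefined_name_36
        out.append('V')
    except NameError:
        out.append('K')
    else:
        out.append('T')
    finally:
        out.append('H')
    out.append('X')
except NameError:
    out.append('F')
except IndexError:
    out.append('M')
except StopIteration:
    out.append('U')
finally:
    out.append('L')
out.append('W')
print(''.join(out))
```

Execution trace: 'J' (try body) → 'K' (inner except NameError) → 'H' (inner finally) → 'X' (try body, no exception) → 'L' (finally) → 'W' (after the try/except). Output: JKHXLW

Answer: JKHXLW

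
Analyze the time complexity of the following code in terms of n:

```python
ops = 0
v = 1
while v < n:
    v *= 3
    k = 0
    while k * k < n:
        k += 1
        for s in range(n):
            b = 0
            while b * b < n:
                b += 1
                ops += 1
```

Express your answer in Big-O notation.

Each loop level contributes: log n × √n × n × √n. Multiplying the contributions gives O(n^2 log n).

Answer: O(n^2 log n)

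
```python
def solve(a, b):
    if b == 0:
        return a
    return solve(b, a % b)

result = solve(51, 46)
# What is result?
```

solve(51, 46) -> solve(46, 5) -> solve(5, 1) -> solve(1, 0) -> 1

Answer: 1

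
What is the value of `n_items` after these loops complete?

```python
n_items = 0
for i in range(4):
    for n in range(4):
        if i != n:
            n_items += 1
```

4² - 4 (exclude diagonal)
`n_items` takes the values: 0 → 1 → 2 → 3 → 4 → 5 → 6 → 7 → 8 → 9 → 10 → 11 → 12

Answer: 12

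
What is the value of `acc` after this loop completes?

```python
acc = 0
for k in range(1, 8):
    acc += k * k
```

Sum of squares 1² to 7² = 140
`acc` takes the values: 0 → 1 → 5 → 14 → 30 → 55 → 91 → 140

Answer: 140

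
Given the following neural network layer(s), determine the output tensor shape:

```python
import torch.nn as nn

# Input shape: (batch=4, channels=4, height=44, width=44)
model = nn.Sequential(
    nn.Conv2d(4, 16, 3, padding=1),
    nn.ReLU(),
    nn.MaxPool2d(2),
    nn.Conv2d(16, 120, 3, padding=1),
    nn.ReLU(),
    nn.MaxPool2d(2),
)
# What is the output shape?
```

Input: (4, 4, 44, 44) -> after first Conv2d: (4, 16, 44, 44) -> after first MaxPool2d: (4, 16, 22, 22) -> after second Conv2d: (4, 120, 22, 22) -> Output: (4, 120, 11, 11)

Answer: (4, 120, 11, 11)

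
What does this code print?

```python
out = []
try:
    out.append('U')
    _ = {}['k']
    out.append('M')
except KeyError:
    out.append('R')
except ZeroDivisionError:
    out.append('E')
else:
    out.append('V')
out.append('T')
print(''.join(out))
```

Execution trace: 'U' (try body) → 'R' (except KeyError) → 'T' (after the try/except). Output: URT

Answer: URT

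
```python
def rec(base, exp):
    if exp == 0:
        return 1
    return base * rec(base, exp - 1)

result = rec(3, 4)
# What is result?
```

rec(3, 4) = 3 * 3 * 3 * 3 = 81

Answer: 81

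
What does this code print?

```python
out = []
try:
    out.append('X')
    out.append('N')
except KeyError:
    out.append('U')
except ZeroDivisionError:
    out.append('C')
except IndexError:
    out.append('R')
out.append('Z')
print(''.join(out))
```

Execution trace: 'X' (try body) → 'N' (try body, no exception) → 'Z' (after the try/except). Output: XNZ

Answer: XNZ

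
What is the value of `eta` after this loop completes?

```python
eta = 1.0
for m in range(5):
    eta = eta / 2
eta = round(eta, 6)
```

Halving LR 5 times: 1 / 2^5
`eta` takes the values: 1.0 → 0.5 → 0.25 → 0.125 → 0.0625 → 0.03125

Answer: 0.03125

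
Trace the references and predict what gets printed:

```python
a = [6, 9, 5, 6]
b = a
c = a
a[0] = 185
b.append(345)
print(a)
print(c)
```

Key concept: multiple aliases.
Step by step:
`a = [6, 9, 5, 6]` → a = [6, 9, 5, 6]
`b = a` → b = [6, 9, 5, 6] (same object as a)
`c = a` → c = [6, 9, 5, 6] (same object as a, b)
`a[0] = 185` → a = [185, 9, 5, 6] (same object as b, c); b = [185, 9, 5, 6] (same object as a, c); c = [185, 9, 5, 6] (same object as a, b)
`b.append(345)` → a = [185, 9, 5, 6, 345] (same object as b, c); b = [185, 9, 5, 6, 345] (same object as a, c); c = [185, 9, 5, 6, 345] (same object as a, b)
`print(a)` → prints [185, 9, 5, 6, 345]
`print(c)` → prints [185, 9, 5, 6, 345]

Answer:
[185, 9, 5, 6, 345]
[185, 9, 5, 6, 345]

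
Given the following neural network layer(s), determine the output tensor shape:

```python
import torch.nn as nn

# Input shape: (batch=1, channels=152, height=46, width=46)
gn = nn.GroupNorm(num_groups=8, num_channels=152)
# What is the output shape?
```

Input: (1, 152, 46, 46) -> Output: (1, 152, 46, 46)

Answer: (1, 152, 46, 46)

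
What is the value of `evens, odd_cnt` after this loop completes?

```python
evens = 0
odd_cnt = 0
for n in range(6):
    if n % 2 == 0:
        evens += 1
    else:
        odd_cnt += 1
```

Count evens and odds in range(6)
`evens, odd_cnt` takes the values: (0, 0) → (1, 0) → (1, 1) → (2, 1) → (2, 2) → (3, 2) → (3, 3)

Answer: 3, 3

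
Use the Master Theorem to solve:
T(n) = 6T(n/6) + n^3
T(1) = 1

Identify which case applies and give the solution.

a=6, b=6, f(n)=n^3. log_6(6) = 1. Since c=3 > 1 and the regularity condition holds (6(n/6)^3 = (6/6^3)n^3 with 6/6^3 < 1), Case 3 applies: T(n) = Θ(f(n)) = O(n^3).

Answer: O(n^3) - Case 3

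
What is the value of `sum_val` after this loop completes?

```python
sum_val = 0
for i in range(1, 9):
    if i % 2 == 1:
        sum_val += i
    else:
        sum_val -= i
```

Add odd, subtract even
`sum_val` takes the values: 0 → 1 → -1 → 2 → -2 → 3 → -3 → 4 → -4

Answer: -4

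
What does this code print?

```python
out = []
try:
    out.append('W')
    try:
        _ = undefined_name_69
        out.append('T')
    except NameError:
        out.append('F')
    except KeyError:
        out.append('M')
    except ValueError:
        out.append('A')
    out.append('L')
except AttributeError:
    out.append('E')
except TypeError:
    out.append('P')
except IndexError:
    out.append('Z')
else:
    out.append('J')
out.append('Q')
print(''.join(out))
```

Execution trace: 'W' (try body) → 'F' (inner except NameError) → 'L' (try body, no exception) → 'J' (else) → 'Q' (after the try/except). Output: WFLJQ

Answer: WFLJQ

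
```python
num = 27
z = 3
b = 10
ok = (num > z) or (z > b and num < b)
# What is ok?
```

Trace:
`num = 27` → num = 27
`z = 3` → z = 3
`b = 10` → b = 10
`ok = (num > z) or (z > b and num < b)` → ok = True
So ok = True

Answer: True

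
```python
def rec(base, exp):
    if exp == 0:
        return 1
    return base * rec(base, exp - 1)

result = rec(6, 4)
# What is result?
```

rec(6, 4) = 6 * 6 * 6 * 6 = 1296

Answer: 1296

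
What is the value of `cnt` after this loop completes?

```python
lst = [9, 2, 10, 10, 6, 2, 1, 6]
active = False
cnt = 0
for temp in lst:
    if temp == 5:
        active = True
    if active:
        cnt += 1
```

Count elements after first 5 in [9, 2, 10, 10, 6, 2, 1, 6]
`cnt` takes the values: 0

Answer: 0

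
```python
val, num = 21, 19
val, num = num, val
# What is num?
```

Trace:
`val, num = 21, 19` → val = 21; num = 19
`val, num = num, val` → val = 19; num = 21
So num = 21

Answer: 21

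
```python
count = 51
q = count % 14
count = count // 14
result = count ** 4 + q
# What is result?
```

Trace:
`count = 51` → count = 51
`q = count % 14` → q = 9
`count = count // 14` → count = 3
`result = count ** 4 + q` → result = 90
So result = 90

Answer: 90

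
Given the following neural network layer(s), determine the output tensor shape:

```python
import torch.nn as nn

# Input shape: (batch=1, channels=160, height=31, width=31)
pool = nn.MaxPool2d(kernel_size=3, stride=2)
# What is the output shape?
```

Input: (1, 160, 31, 31) -> Output: (1, 160, 15, 15)

Answer: (1, 160, 15, 15)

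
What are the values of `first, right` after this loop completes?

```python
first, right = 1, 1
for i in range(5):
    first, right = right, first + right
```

Fibonacci: after 5 iterations
`first, right` takes the values: (1, 1) → (1, 2) → (2, 3) → (3, 5) → (5, 8) → (8, 13)

Answer: 8, 13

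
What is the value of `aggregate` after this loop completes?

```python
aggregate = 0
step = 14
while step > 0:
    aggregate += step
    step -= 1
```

Sum 14 down to 1
`aggregate` takes the values: 0 → 14 → 27 → 39 → 50 → 60 → 69 → 77 → 84 → 90 → 95 → 99 → 102 → 104 → 105

Answer: 105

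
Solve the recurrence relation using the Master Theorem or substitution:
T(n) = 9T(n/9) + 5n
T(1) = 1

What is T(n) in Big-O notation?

By Master Theorem: a=9, b=9, f(n)=5n. Since log_9(9) = 1 and f(n) = Θ(n^1), Case 2 applies. T(n) = O(n log n).

Answer: O(n log n)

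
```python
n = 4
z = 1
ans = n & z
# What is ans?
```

Trace:
`n = 4` → n = 4
`z = 1` → z = 1
`ans = n & z` → ans = 0
So ans = 0

Answer: 0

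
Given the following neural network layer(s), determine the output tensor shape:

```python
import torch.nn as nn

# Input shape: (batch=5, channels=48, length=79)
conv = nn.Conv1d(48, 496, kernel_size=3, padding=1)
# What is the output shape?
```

Input: (5, 48, 79) -> Output: (5, 496, 79)

Answer: (5, 496, 79)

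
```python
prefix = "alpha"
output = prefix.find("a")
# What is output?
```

Trace:
`prefix = "alpha"` → prefix = 'alpha'
`output = prefix.find("a")` → output = 0
So output = 0

Answer: 0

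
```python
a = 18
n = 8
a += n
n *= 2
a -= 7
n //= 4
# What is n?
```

Trace:
`a = 18` → a = 18
`n = 8` → n = 8
`a += n` → a = 26
`n *= 2` → n = 16
`a -= 7` → a = 19
`n //= 4` → n = 4
So n = 4

Answer: 4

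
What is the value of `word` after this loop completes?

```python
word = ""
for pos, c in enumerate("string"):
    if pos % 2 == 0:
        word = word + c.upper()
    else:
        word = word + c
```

Uppercase even positions in 'string'
`word` takes the values: "" → "S" → "St" → "StR" → "StRi" → "StRiN" → "StRiNg"

Answer: "StRiNg"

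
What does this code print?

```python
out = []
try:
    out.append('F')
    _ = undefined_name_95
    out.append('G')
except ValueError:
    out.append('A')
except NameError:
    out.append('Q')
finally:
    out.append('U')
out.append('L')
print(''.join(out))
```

Execution trace: 'F' (try body) → 'Q' (except NameError) → 'U' (finally) → 'L' (after the try/except). Output: FQUL

Answer: FQUL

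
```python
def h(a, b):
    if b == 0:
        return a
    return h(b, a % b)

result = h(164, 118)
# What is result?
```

h(164, 118) -> h(118, 46) -> h(46, 26) -> h(26, 20) -> h(20, 6) -> h(6, 2) -> h(2, 0) -> 2

Answer: 2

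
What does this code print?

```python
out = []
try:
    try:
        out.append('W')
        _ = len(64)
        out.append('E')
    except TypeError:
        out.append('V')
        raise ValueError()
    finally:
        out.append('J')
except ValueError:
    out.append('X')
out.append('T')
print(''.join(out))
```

Execution trace: 'W' (inner try body) → 'V' (inner except TypeError) → 'J' (inner finally) → 'X' (outer except ValueError) → 'T' (after the try/except). Output: WVJXT

Answer: WVJXT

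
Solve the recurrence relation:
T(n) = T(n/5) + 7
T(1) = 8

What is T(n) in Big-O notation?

Each step divides n by 5 and adds 7. After log_5(n) steps we reach T(1)=8. So T(n) = 7·log_5(n) + 8 = O(log n).

Answer: O(log n)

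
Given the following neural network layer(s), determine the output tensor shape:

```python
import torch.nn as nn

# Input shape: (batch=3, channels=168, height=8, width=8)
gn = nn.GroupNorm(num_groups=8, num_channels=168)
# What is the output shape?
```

Input: (3, 168, 8, 8) -> Output: (3, 168, 8, 8)

Answer: (3, 168, 8, 8)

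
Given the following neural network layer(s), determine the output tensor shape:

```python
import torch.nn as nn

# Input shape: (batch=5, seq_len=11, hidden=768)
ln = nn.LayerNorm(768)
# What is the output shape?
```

Input: (5, 11, 768) -> Output: (5, 11, 768)

Answer: (5, 11, 768)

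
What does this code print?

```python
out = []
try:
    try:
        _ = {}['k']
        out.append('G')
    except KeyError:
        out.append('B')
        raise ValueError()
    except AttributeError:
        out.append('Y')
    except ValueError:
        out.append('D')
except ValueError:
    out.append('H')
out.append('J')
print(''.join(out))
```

Execution trace: 'B' (inner except KeyError) → 'H' (outer except ValueError) → 'J' (after the try/except). Output: BHJ

Answer: BHJ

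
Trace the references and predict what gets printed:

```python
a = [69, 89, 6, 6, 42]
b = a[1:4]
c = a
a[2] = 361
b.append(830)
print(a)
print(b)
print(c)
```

Key concept: slice vs alias.
Step by step:
`a = [69, 89, 6, 6, 42]` → a = [69, 89, 6, 6, 42]
`b = a[1:4]` → b = [89, 6, 6]
`c = a` → c = [69, 89, 6, 6, 42] (same object as a)
`a[2] = 361` → a = [69, 89, 361, 6, 42] (same object as c); c = [69, 89, 361, 6, 42] (same object as a)
`b.append(830)` → b = [89, 6, 6, 830]
`print(a)` → prints [69, 89, 361, 6, 42]
`print(b)` → prints [89, 6, 6, 830]
`print(c)` → prints [69, 89, 361, 6, 42]

Answer:
[69, 89, 361, 6, 42]
[89, 6, 6, 830]
[69, 89, 361, 6, 42]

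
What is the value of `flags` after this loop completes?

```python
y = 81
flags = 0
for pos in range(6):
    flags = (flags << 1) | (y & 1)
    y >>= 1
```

Reverse lowest 6 bits of 81
`flags` takes the values: 0 → 1 → 2 → 4 → 8 → 17 → 34

Answer: 34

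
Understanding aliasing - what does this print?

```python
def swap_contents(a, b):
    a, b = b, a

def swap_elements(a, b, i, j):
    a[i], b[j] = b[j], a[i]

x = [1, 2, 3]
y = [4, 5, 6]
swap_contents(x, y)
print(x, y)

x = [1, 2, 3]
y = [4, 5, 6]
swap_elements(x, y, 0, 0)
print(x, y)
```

Key concept: parameter rebinding vs mutation.
Step by step:
`x = [1, 2, 3]` → x = [1, 2, 3]
`y = [4, 5, 6]` → y = [4, 5, 6]
`swap_contents(x, y)` → no visible change to tracked variables
`print(x, y)` → prints [1, 2, 3] [4, 5, 6]
`x = [1, 2, 3]` → x = [1, 2, 3]
`y = [4, 5, 6]` → y = [4, 5, 6]
`swap_elements(x, y, 0, 0)` → x = [4, 2, 3]; y = [1, 5, 6]
`print(x, y)` → prints [4, 2, 3] [1, 5, 6]

Answer:
[1, 2, 3] [4, 5, 6]
[4, 2, 3] [1, 5, 6]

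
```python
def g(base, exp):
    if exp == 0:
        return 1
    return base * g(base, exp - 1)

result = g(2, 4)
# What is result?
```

g(2, 4) = 2 * 2 * 2 * 2 = 16

Answer: 16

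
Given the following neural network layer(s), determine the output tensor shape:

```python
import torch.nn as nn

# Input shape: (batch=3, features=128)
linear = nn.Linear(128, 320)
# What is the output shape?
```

Input: (3, 128) -> Output: (3, 320)

Answer: (3, 320)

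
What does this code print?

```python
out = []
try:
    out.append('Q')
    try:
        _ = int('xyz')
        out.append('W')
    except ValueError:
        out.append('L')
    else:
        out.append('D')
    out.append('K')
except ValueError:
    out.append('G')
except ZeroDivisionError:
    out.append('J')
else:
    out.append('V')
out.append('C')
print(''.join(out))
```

Execution trace: 'Q' (try body) → 'L' (inner except ValueError) → 'K' (try body, no exception) → 'V' (else) → 'C' (after the try/except). Output: QLKVC

Answer: QLKVC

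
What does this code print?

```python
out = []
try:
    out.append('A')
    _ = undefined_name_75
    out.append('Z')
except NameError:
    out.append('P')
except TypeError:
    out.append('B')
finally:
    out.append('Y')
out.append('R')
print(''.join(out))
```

Execution trace: 'A' (try body) → 'P' (except NameError) → 'Y' (finally) → 'R' (after the try/except). Output: APYR

Answer: APYR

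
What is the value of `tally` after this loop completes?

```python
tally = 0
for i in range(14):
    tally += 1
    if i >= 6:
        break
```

Loop breaks when i reaches 6, tally is 7
`tally` takes the values: 0 → 1 → 2 → 3 → 4 → 5 → 6 → 7

Answer: 7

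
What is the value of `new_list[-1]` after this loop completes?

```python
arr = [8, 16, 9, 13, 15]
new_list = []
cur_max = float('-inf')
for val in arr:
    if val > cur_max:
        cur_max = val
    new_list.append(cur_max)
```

Running max ends at 16
`new_list` takes the values: [] → [8] → [8, 16] → [8, 16, 16] → [8, 16, 16, 16] → [8, 16, 16, 16, 16]
So `new_list[-1]` = 16

Answer: 16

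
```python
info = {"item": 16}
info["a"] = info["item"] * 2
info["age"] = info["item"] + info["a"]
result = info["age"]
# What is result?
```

Trace:
`info = {"item": 16}` → info = {'item': 16}
`info["a"] = info["item"] * 2` → info = {'item': 16, 'a': 32}
`info["age"] = info["item"] + info["a"]` → info = {'item': 16, 'a': 32, 'age': 48}
`result = info["age"]` → result = 48
So result = 48

Answer: 48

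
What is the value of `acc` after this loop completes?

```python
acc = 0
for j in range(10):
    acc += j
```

Sum of 0 to 9 = 45
`acc` takes the values: 0 → 1 → 3 → 6 → 10 → 15 → 21 → 28 → 36 → 45

Answer: 45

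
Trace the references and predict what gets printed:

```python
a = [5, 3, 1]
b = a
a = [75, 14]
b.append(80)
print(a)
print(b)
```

Key concept: rebinding vs mutation: a is rebound to a new list, b still points at the original.
Step by step:
`a = [5, 3, 1]` → a = [5, 3, 1]
`b = a` → b = [5, 3, 1] (same object as a)
`a = [75, 14]` → a = [75, 14]
`b.append(80)` → b = [5, 3, 1, 80]
`print(a)` → prints [75, 14]
`print(b)` → prints [5, 3, 1, 80]

Answer:
[75, 14]
[5, 3, 1, 80]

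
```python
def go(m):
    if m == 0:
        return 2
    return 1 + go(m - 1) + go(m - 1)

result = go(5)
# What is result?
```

go(m) = 1 + 2·go(m-1), go(0)=2. Closed form: (2+1)·2^5 - 1 = 95.

Answer: 95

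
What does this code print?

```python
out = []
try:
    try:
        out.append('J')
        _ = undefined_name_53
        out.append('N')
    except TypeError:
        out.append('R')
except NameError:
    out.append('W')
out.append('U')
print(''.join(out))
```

Execution trace: 'J' (inner try body) → 'W' (outer except NameError) → 'U' (after the try/except). Output: JWU

Answer: JWU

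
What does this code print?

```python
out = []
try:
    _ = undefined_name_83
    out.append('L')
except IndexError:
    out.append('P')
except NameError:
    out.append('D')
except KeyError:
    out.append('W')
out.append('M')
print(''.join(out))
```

Execution trace: 'D' (except NameError) → 'M' (after the try/except). Output: DM

Answer: DM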